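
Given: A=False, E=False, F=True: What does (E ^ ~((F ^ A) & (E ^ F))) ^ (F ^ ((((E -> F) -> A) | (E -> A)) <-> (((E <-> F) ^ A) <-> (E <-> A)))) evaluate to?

True

F ^ A = True ^ False = True
E ^ F = False ^ True = True
(F ^ A) & (E ^ F) = True & True = True
~((F ^ A) & (E ^ F)) = ~True = False
E ^ ~((F ^ A) & (E ^ F)) = False ^ False = False
E -> F = False -> True = True
(E -> F) -> A = True -> False = False
E -> A = False -> False = True
((E -> F) -> A) | (E -> A) = False | True = True
E <-> F = False <-> True = False
(E <-> F) ^ A = False ^ False = False
E <-> A = False <-> False = True
((E <-> F) ^ A) <-> (E <-> A) = False <-> True = False
(((E -> F) -> A) | (E -> A)) <-> (((E <-> F) ^ A) <-> (E <-> A)) = True <-> False = False
F ^ ((((E -> F) -> A) | (E -> A)) <-> (((E <-> F) ^ A) <-> (E <-> A))) = True ^ False = True
(E ^ ~((F ^ A) & (E ^ F))) ^ (F ^ ((((E -> F) -> A) | (E -> A)) <-> (((E <-> F) ^ A) <-> (E <-> A)))) = False ^ True = True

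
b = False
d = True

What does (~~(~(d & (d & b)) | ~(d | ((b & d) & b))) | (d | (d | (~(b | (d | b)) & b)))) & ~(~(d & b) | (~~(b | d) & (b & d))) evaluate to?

d & b = True & False = False
d & (d & b) = True & False = False
~(d & (d & b)) = ~False = True
b & d = False & True = False
(b & d) & b = False & False = False
d | ((b & d) & b) = True | False = True
~(d | ((b & d) & b)) = ~True = False
~(d & (d & b)) | ~(d | ((b & d) & b)) = True | False = True
~(~(d & (d & b)) | ~(d | ((b & d) & b))) = ~True = False
~~(~(d & (d & b)) | ~(d | ((b & d) & b))) = ~False = True
d | b = True | False = True
b | (d | b) = False | True = True
~(b | (d | b)) = ~True = False
~(b | (d | b)) & b = False & False = False
d | (~(b | (d | b)) & b) = True | False = True
d | (d | (~(b | (d | b)) & b)) = True | True = True
~~(~(d & (d & b)) | ~(d | ((b & d) & b))) | (d | (d | (~(b | (d | b)) & b))) = True | True = True
d & b = True & False = False
~(d & b) = ~False = True
b | d = False | True = True
~(b | d) = ~True = False
~~(b | d) = ~False = True
b & d = False & True = False
~~(b | d) & (b & d) = True & False = False
~(d & b) | (~~(b | d) & (b & d)) = True | False = True
~(~(d & b) | (~~(b | d) & (b & d))) = ~True = False
(~~(~(d & (d & b)) | ~(d | ((b & d) & b))) | (d | (d | (~(b | (d | b)) & b)))) & ~(~(d & b) | (~~(b | d) & (b & d))) = True & False = False

False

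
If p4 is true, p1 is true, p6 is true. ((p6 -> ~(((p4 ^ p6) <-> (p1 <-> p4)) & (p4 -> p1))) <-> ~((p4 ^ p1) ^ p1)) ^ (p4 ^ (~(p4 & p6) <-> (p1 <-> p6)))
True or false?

p4 ^ p6 = True ^ True = False
p1 <-> p4 = True <-> True = True
(p4 ^ p6) <-> (p1 <-> p4) = False <-> True = False
p4 -> p1 = True -> True = True
((p4 ^ p6) <-> (p1 <-> p4)) & (p4 -> p1) = False & True = False
~(((p4 ^ p6) <-> (p1 <-> p4)) & (p4 -> p1)) = ~False = True
p6 -> ~(((p4 ^ p6) <-> (p1 <-> p4)) & (p4 -> p1)) = True -> True = True
p4 ^ p1 = True ^ True = False
(p4 ^ p1) ^ p1 = False ^ True = True
~((p4 ^ p1) ^ p1) = ~True = False
(p6 -> ~(((p4 ^ p6) <-> (p1 <-> p4)) & (p4 -> p1))) <-> ~((p4 ^ p1) ^ p1) = True <-> False = False
p4 & p6 = True & True = True
~(p4 & p6) = ~True = False
p1 <-> p6 = True <-> True = True
~(p4 & p6) <-> (p1 <-> p6) = False <-> True = False
p4 ^ (~(p4 & p6) <-> (p1 <-> p6)) = True ^ False = True
((p6 -> ~(((p4 ^ p6) <-> (p1 <-> p4)) & (p4 -> p1))) <-> ~((p4 ^ p1) ^ p1)) ^ (p4 ^ (~(p4 & p6) <-> (p1 <-> p6))) = False ^ True = True

True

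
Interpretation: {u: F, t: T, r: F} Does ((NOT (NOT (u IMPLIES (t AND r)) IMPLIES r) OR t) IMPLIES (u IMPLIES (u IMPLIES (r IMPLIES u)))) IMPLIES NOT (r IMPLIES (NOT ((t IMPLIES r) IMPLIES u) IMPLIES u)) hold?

t AND r = T AND F = F
u IMPLIES (t AND r) = F IMPLIES F = T
NOT (u IMPLIES (t AND r)) = NOT T = F
NOT (u IMPLIES (t AND r)) IMPLIES r = F IMPLIES F = T
NOT (NOT (u IMPLIES (t AND r)) IMPLIES r) = NOT T = F
NOT (NOT (u IMPLIES (t AND r)) IMPLIES r) OR t = F OR T = T
r IMPLIES u = F IMPLIES F = T
u IMPLIES (r IMPLIES u) = F IMPLIES T = T
u IMPLIES (u IMPLIES (r IMPLIES u)) = F IMPLIES T = T
(NOT (NOT (u IMPLIES (t AND r)) IMPLIES r) OR t) IMPLIES (u IMPLIES (u IMPLIES (r IMPLIES u))) = T IMPLIES T = T
t IMPLIES r = T IMPLIES F = F
(t IMPLIES r) IMPLIES u = F IMPLIES F = T
NOT ((t IMPLIES r) IMPLIES u) = NOT T = F
NOT ((t IMPLIES r) IMPLIES u) IMPLIES u = F IMPLIES F = T
r IMPLIES (NOT ((t IMPLIES r) IMPLIES u) IMPLIES u) = F IMPLIES T = T
NOT (r IMPLIES (NOT ((t IMPLIES r) IMPLIES u) IMPLIES u)) = NOT T = F
((NOT (NOT (u IMPLIES (t AND r)) IMPLIES r) OR t) IMPLIES (u IMPLIES (u IMPLIES (r IMPLIES u)))) IMPLIES NOT (r IMPLIES (NOT ((t IMPLIES r) IMPLIES u) IMPLIES u)) = T IMPLIES F = F

F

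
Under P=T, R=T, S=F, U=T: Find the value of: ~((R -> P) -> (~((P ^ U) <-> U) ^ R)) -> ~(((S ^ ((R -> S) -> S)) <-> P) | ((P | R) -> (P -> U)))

F

R -> P = T -> T = T
P ^ U = T ^ T = F
(P ^ U) <-> U = F <-> T = F
~((P ^ U) <-> U) = ~F = T
~((P ^ U) <-> U) ^ R = T ^ T = F
(R -> P) -> (~((P ^ U) <-> U) ^ R) = T -> F = F
~((R -> P) -> (~((P ^ U) <-> U) ^ R)) = ~F = T
R -> S = T -> F = F
(R -> S) -> S = F -> F = T
S ^ ((R -> S) -> S) = F ^ T = T
(S ^ ((R -> S) -> S)) <-> P = T <-> T = T
P | R = T | T = T
P -> U = T -> T = T
(P | R) -> (P -> U) = T -> T = T
((S ^ ((R -> S) -> S)) <-> P) | ((P | R) -> (P -> U)) = T | T = T
~(((S ^ ((R -> S) -> S)) <-> P) | ((P | R) -> (P -> U))) = ~T = F
~((R -> P) -> (~((P ^ U) <-> U) ^ R)) -> ~(((S ^ ((R -> S) -> S)) <-> P) | ((P | R) -> (P -> U))) = T -> F = F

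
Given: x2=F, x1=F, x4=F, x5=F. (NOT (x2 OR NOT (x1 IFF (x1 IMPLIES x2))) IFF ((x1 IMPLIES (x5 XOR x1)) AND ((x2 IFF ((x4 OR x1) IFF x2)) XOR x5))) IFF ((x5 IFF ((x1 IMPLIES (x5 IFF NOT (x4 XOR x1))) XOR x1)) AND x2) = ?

F

Substituting x2=F, x1=F, x4=F, x5=F:
x1 IMPLIES x2 = F IMPLIES F = T
x1 IFF (x1 IMPLIES x2) = F IFF T = F
NOT (x1 IFF (x1 IMPLIES x2)) = NOT F = T
x2 OR NOT (x1 IFF (x1 IMPLIES x2)) = F OR T = T
NOT (x2 OR NOT (x1 IFF (x1 IMPLIES x2))) = NOT T = F
x5 XOR x1 = F XOR F = F
x1 IMPLIES (x5 XOR x1) = F IMPLIES F = T
x4 OR x1 = F OR F = F
(x4 OR x1) IFF x2 = F IFF F = T
x2 IFF ((x4 OR x1) IFF x2) = F IFF T = F
(x2 IFF ((x4 OR x1) IFF x2)) XOR x5 = F XOR F = F
(x1 IMPLIES (x5 XOR x1)) AND ((x2 IFF ((x4 OR x1) IFF x2)) XOR x5) = T AND F = F
NOT (x2 OR NOT (x1 IFF (x1 IMPLIES x2))) IFF ((x1 IMPLIES (x5 XOR x1)) AND ((x2 IFF ((x4 OR x1) IFF x2)) XOR x5)) = F IFF F = T
x4 XOR x1 = F XOR F = F
NOT (x4 XOR x1) = NOT F = T
x5 IFF NOT (x4 XOR x1) = F IFF T = F
x1 IMPLIES (x5 IFF NOT (x4 XOR x1)) = F IMPLIES F = T
(x1 IMPLIES (x5 IFF NOT (x4 XOR x1))) XOR x1 = T XOR F = T
x5 IFF ((x1 IMPLIES (x5 IFF NOT (x4 XOR x1))) XOR x1) = F IFF T = F
(x5 IFF ((x1 IMPLIES (x5 IFF NOT (x4 XOR x1))) XOR x1)) AND x2 = F AND F = F
(NOT (x2 OR NOT (x1 IFF (x1 IMPLIES x2))) IFF ((x1 IMPLIES (x5 XOR x1)) AND ((x2 IFF ((x4 OR x1) IFF x2)) XOR x5))) IFF ((x5 IFF ((x1 IMPLIES (x5 IFF NOT (x4 XOR x1))) XOR x1)) AND x2) = T IFF F = F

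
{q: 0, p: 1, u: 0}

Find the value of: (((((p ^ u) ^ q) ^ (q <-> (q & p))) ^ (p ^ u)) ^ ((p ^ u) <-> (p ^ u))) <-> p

0

Substituting q=0, p=1, u=0:
p ^ u = 1 ^ 0 = 1
(p ^ u) ^ q = 1 ^ 0 = 1
q & p = 0 & 1 = 0
q <-> (q & p) = 0 <-> 0 = 1
((p ^ u) ^ q) ^ (q <-> (q & p)) = 1 ^ 1 = 0
p ^ u = 1 ^ 0 = 1
(((p ^ u) ^ q) ^ (q <-> (q & p))) ^ (p ^ u) = 0 ^ 1 = 1
p ^ u = 1 ^ 0 = 1
p ^ u = 1 ^ 0 = 1
(p ^ u) <-> (p ^ u) = 1 <-> 1 = 1
((((p ^ u) ^ q) ^ (q <-> (q & p))) ^ (p ^ u)) ^ ((p ^ u) <-> (p ^ u)) = 1 ^ 1 = 0
(((((p ^ u) ^ q) ^ (q <-> (q & p))) ^ (p ^ u)) ^ ((p ^ u) <-> (p ^ u))) <-> p = 0 <-> 1 = 0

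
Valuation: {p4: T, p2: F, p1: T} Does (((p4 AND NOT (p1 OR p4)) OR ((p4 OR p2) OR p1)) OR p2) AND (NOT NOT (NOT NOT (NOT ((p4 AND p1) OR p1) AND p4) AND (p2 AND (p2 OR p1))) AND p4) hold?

p1 OR p4 = T OR T = T
NOT (p1 OR p4) = NOT T = F
p4 AND NOT (p1 OR p4) = T AND F = F
p4 OR p2 = T OR F = T
(p4 OR p2) OR p1 = T OR T = T
(p4 AND NOT (p1 OR p4)) OR ((p4 OR p2) OR p1) = F OR T = T
((p4 AND NOT (p1 OR p4)) OR ((p4 OR p2) OR p1)) OR p2 = T OR F = T
p4 AND p1 = T AND T = T
(p4 AND p1) OR p1 = T OR T = T
NOT ((p4 AND p1) OR p1) = NOT T = F
NOT ((p4 AND p1) OR p1) AND p4 = F AND T = F
NOT (NOT ((p4 AND p1) OR p1) AND p4) = NOT F = T
NOT NOT (NOT ((p4 AND p1) OR p1) AND p4) = NOT T = F
p2 OR p1 = F OR T = T
p2 AND (p2 OR p1) = F AND T = F
NOT NOT (NOT ((p4 AND p1) OR p1) AND p4) AND (p2 AND (p2 OR p1)) = F AND F = F
NOT (NOT NOT (NOT ((p4 AND p1) OR p1) AND p4) AND (p2 AND (p2 OR p1))) = NOT F = T
NOT NOT (NOT NOT (NOT ((p4 AND p1) OR p1) AND p4) AND (p2 AND (p2 OR p1))) = NOT T = F
NOT NOT (NOT NOT (NOT ((p4 AND p1) OR p1) AND p4) AND (p2 AND (p2 OR p1))) AND p4 = F AND T = F
(((p4 AND NOT (p1 OR p4)) OR ((p4 OR p2) OR p1)) OR p2) AND (NOT NOT (NOT NOT (NOT ((p4 AND p1) OR p1) AND p4) AND (p2 AND (p2 OR p1))) AND p4) = T AND F = F

F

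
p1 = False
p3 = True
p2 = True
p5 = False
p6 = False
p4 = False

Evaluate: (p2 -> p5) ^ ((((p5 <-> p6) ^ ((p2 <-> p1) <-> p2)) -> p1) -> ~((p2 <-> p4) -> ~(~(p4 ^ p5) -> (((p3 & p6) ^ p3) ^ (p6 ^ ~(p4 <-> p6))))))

True

p2 -> p5 = True -> False = False
p5 <-> p6 = False <-> False = True
p2 <-> p1 = True <-> False = False
(p2 <-> p1) <-> p2 = False <-> True = False
(p5 <-> p6) ^ ((p2 <-> p1) <-> p2) = True ^ False = True
((p5 <-> p6) ^ ((p2 <-> p1) <-> p2)) -> p1 = True -> False = False
p2 <-> p4 = True <-> False = False
p4 ^ p5 = False ^ False = False
~(p4 ^ p5) = ~False = True
p3 & p6 = True & False = False
(p3 & p6) ^ p3 = False ^ True = True
p4 <-> p6 = False <-> False = True
~(p4 <-> p6) = ~True = False
p6 ^ ~(p4 <-> p6) = False ^ False = False
((p3 & p6) ^ p3) ^ (p6 ^ ~(p4 <-> p6)) = True ^ False = True
~(p4 ^ p5) -> (((p3 & p6) ^ p3) ^ (p6 ^ ~(p4 <-> p6))) = True -> True = True
~(~(p4 ^ p5) -> (((p3 & p6) ^ p3) ^ (p6 ^ ~(p4 <-> p6)))) = ~True = False
(p2 <-> p4) -> ~(~(p4 ^ p5) -> (((p3 & p6) ^ p3) ^ (p6 ^ ~(p4 <-> p6)))) = False -> False = True
~((p2 <-> p4) -> ~(~(p4 ^ p5) -> (((p3 & p6) ^ p3) ^ (p6 ^ ~(p4 <-> p6))))) = ~True = False
(((p5 <-> p6) ^ ((p2 <-> p1) <-> p2)) -> p1) -> ~((p2 <-> p4) -> ~(~(p4 ^ p5) -> (((p3 & p6) ^ p3) ^ (p6 ^ ~(p4 <-> p6))))) = False -> False = True
(p2 -> p5) ^ ((((p5 <-> p6) ^ ((p2 <-> p1) <-> p2)) -> p1) -> ~((p2 <-> p4) -> ~(~(p4 ^ p5) -> (((p3 & p6) ^ p3) ^ (p6 ^ ~(p4 <-> p6)))))) = False ^ True = True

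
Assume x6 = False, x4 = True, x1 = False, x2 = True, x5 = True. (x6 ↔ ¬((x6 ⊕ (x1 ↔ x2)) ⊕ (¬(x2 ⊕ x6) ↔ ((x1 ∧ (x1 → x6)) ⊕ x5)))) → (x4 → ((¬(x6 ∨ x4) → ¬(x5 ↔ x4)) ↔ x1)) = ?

Substituting x6=False, x4=True, x1=False, x2=True, x5=True:
x1 ↔ x2 = False ↔ True = False
x6 ⊕ (x1 ↔ x2) = False ⊕ False = False
x2 ⊕ x6 = True ⊕ False = True
¬(x2 ⊕ x6) = ¬True = False
x1 → x6 = False → False = True
x1 ∧ (x1 → x6) = False ∧ True = False
(x1 ∧ (x1 → x6)) ⊕ x5 = False ⊕ True = True
¬(x2 ⊕ x6) ↔ ((x1 ∧ (x1 → x6)) ⊕ x5) = False ↔ True = False
(x6 ⊕ (x1 ↔ x2)) ⊕ (¬(x2 ⊕ x6) ↔ ((x1 ∧ (x1 → x6)) ⊕ x5)) = False ⊕ False = False
¬((x6 ⊕ (x1 ↔ x2)) ⊕ (¬(x2 ⊕ x6) ↔ ((x1 ∧ (x1 → x6)) ⊕ x5))) = ¬False = True
x6 ↔ ¬((x6 ⊕ (x1 ↔ x2)) ⊕ (¬(x2 ⊕ x6) ↔ ((x1 ∧ (x1 → x6)) ⊕ x5))) = False ↔ True = False
x6 ∨ x4 = False ∨ True = True
¬(x6 ∨ x4) = ¬True = False
x5 ↔ x4 = True ↔ True = True
¬(x5 ↔ x4) = ¬True = False
¬(x6 ∨ x4) → ¬(x5 ↔ x4) = False → False = True
(¬(x6 ∨ x4) → ¬(x5 ↔ x4)) ↔ x1 = True ↔ False = False
x4 → ((¬(x6 ∨ x4) → ¬(x5 ↔ x4)) ↔ x1) = True → False = False
(x6 ↔ ¬((x6 ⊕ (x1 ↔ x2)) ⊕ (¬(x2 ⊕ x6) ↔ ((x1 ∧ (x1 → x6)) ⊕ x5)))) → (x4 → ((¬(x6 ∨ x4) → ¬(x5 ↔ x4)) ↔ x1)) = False → False = True

True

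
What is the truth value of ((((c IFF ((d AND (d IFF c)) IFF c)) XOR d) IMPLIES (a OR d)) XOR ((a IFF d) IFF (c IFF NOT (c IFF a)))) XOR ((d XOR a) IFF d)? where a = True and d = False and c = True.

False

Substituting a=True, d=False, c=True:
d IFF c = False IFF True = False
d AND (d IFF c) = False AND False = False
(d AND (d IFF c)) IFF c = False IFF True = False
c IFF ((d AND (d IFF c)) IFF c) = True IFF False = False
(c IFF ((d AND (d IFF c)) IFF c)) XOR d = False XOR False = False
a OR d = True OR False = True
((c IFF ((d AND (d IFF c)) IFF c)) XOR d) IMPLIES (a OR d) = False IMPLIES True = True
a IFF d = True IFF False = False
c IFF a = True IFF True = True
NOT (c IFF a) = NOT True = False
c IFF NOT (c IFF a) = True IFF False = False
(a IFF d) IFF (c IFF NOT (c IFF a)) = False IFF False = True
(((c IFF ((d AND (d IFF c)) IFF c)) XOR d) IMPLIES (a OR d)) XOR ((a IFF d) IFF (c IFF NOT (c IFF a))) = True XOR True = False
d XOR a = False XOR True = True
(d XOR a) IFF d = True IFF False = False
((((c IFF ((d AND (d IFF c)) IFF c)) XOR d) IMPLIES (a OR d)) XOR ((a IFF d) IFF (c IFF NOT (c IFF a)))) XOR ((d XOR a) IFF d) = False XOR False = False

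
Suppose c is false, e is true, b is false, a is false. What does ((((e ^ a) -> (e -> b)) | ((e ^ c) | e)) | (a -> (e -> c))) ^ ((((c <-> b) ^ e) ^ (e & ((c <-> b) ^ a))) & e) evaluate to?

e ^ a = True ^ False = True
e -> b = True -> False = False
(e ^ a) -> (e -> b) = True -> False = False
e ^ c = True ^ False = True
(e ^ c) | e = True | True = True
((e ^ a) -> (e -> b)) | ((e ^ c) | e) = False | True = True
e -> c = True -> False = False
a -> (e -> c) = False -> False = True
(((e ^ a) -> (e -> b)) | ((e ^ c) | e)) | (a -> (e -> c)) = True | True = True
c <-> b = False <-> False = True
(c <-> b) ^ e = True ^ True = False
c <-> b = False <-> False = True
(c <-> b) ^ a = True ^ False = True
e & ((c <-> b) ^ a) = True & True = True
((c <-> b) ^ e) ^ (e & ((c <-> b) ^ a)) = False ^ True = True
(((c <-> b) ^ e) ^ (e & ((c <-> b) ^ a))) & e = True & True = True
((((e ^ a) -> (e -> b)) | ((e ^ c) | e)) | (a -> (e -> c))) ^ ((((c <-> b) ^ e) ^ (e & ((c <-> b) ^ a))) & e) = True ^ True = False

False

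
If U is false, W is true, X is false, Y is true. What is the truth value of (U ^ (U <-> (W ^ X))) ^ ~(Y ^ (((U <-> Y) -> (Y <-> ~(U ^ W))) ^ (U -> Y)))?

0

W ^ X = 1 ^ 0 = 1
U <-> (W ^ X) = 0 <-> 1 = 0
U ^ (U <-> (W ^ X)) = 0 ^ 0 = 0
U <-> Y = 0 <-> 1 = 0
U ^ W = 0 ^ 1 = 1
~(U ^ W) = ~1 = 0
Y <-> ~(U ^ W) = 1 <-> 0 = 0
(U <-> Y) -> (Y <-> ~(U ^ W)) = 0 -> 0 = 1
U -> Y = 0 -> 1 = 1
((U <-> Y) -> (Y <-> ~(U ^ W))) ^ (U -> Y) = 1 ^ 1 = 0
Y ^ (((U <-> Y) -> (Y <-> ~(U ^ W))) ^ (U -> Y)) = 1 ^ 0 = 1
~(Y ^ (((U <-> Y) -> (Y <-> ~(U ^ W))) ^ (U -> Y))) = ~1 = 0
(U ^ (U <-> (W ^ X))) ^ ~(Y ^ (((U <-> Y) -> (Y <-> ~(U ^ W))) ^ (U -> Y))) = 0 ^ 0 = 0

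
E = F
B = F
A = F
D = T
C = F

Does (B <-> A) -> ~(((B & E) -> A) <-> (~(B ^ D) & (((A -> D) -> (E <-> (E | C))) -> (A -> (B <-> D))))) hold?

B <-> A = F <-> F = T
B & E = F & F = F
(B & E) -> A = F -> F = T
B ^ D = F ^ T = T
~(B ^ D) = ~T = F
A -> D = F -> T = T
E | C = F | F = F
E <-> (E | C) = F <-> F = T
(A -> D) -> (E <-> (E | C)) = T -> T = T
B <-> D = F <-> T = F
A -> (B <-> D) = F -> F = T
((A -> D) -> (E <-> (E | C))) -> (A -> (B <-> D)) = T -> T = T
~(B ^ D) & (((A -> D) -> (E <-> (E | C))) -> (A -> (B <-> D))) = F & T = F
((B & E) -> A) <-> (~(B ^ D) & (((A -> D) -> (E <-> (E | C))) -> (A -> (B <-> D)))) = T <-> F = F
~(((B & E) -> A) <-> (~(B ^ D) & (((A -> D) -> (E <-> (E | C))) -> (A -> (B <-> D))))) = ~F = T
(B <-> A) -> ~(((B & E) -> A) <-> (~(B ^ D) & (((A -> D) -> (E <-> (E | C))) -> (A -> (B <-> D))))) = T -> T = T

T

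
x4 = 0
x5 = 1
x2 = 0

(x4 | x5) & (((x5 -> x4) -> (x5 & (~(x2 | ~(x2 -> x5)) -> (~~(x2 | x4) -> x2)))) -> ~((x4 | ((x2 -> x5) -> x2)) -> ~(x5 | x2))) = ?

x4 | x5 = 0 | 1 = 1
x5 -> x4 = 1 -> 0 = 0
x2 -> x5 = 0 -> 1 = 1
~(x2 -> x5) = ~1 = 0
x2 | ~(x2 -> x5) = 0 | 0 = 0
~(x2 | ~(x2 -> x5)) = ~0 = 1
x2 | x4 = 0 | 0 = 0
~(x2 | x4) = ~0 = 1
~~(x2 | x4) = ~1 = 0
~~(x2 | x4) -> x2 = 0 -> 0 = 1
~(x2 | ~(x2 -> x5)) -> (~~(x2 | x4) -> x2) = 1 -> 1 = 1
x5 & (~(x2 | ~(x2 -> x5)) -> (~~(x2 | x4) -> x2)) = 1 & 1 = 1
(x5 -> x4) -> (x5 & (~(x2 | ~(x2 -> x5)) -> (~~(x2 | x4) -> x2))) = 0 -> 1 = 1
x2 -> x5 = 0 -> 1 = 1
(x2 -> x5) -> x2 = 1 -> 0 = 0
x4 | ((x2 -> x5) -> x2) = 0 | 0 = 0
x5 | x2 = 1 | 0 = 1
~(x5 | x2) = ~1 = 0
(x4 | ((x2 -> x5) -> x2)) -> ~(x5 | x2) = 0 -> 0 = 1
~((x4 | ((x2 -> x5) -> x2)) -> ~(x5 | x2)) = ~1 = 0
((x5 -> x4) -> (x5 & (~(x2 | ~(x2 -> x5)) -> (~~(x2 | x4) -> x2)))) -> ~((x4 | ((x2 -> x5) -> x2)) -> ~(x5 | x2)) = 1 -> 0 = 0
(x4 | x5) & (((x5 -> x4) -> (x5 & (~(x2 | ~(x2 -> x5)) -> (~~(x2 | x4) -> x2)))) -> ~((x4 | ((x2 -> x5) -> x2)) -> ~(x5 | x2))) = 1 & 0 = 0

0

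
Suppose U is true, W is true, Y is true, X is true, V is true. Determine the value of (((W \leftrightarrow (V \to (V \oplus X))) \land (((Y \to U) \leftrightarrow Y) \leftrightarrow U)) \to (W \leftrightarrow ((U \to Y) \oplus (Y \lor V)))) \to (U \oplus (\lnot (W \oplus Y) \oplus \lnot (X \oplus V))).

V \oplus X = \text{True} \oplus \text{True} = \text{False}
V \to (V \oplus X) = \text{True} \to \text{False} = \text{False}
W \leftrightarrow (V \to (V \oplus X)) = \text{True} \leftrightarrow \text{False} = \text{False}
Y \to U = \text{True} \to \text{True} = \text{True}
(Y \to U) \leftrightarrow Y = \text{True} \leftrightarrow \text{True} = \text{True}
((Y \to U) \leftrightarrow Y) \leftrightarrow U = \text{True} \leftrightarrow \text{True} = \text{True}
(W \leftrightarrow (V \to (V \oplus X))) \land (((Y \to U) \leftrightarrow Y) \leftrightarrow U) = \text{False} \land \text{True} = \text{False}
U \to Y = \text{True} \to \text{True} = \text{True}
Y \lor V = \text{True} \lor \text{True} = \text{True}
(U \to Y) \oplus (Y \lor V) = \text{True} \oplus \text{True} = \text{False}
W \leftrightarrow ((U \to Y) \oplus (Y \lor V)) = \text{True} \leftrightarrow \text{False} = \text{False}
((W \leftrightarrow (V \to (V \oplus X))) \land (((Y \to U) \leftrightarrow Y) \leftrightarrow U)) \to (W \leftrightarrow ((U \to Y) \oplus (Y \lor V))) = \text{False} \to \text{False} = \text{True}
W \oplus Y = \text{True} \oplus \text{True} = \text{False}
\lnot (W \oplus Y) = \lnot \text{False} = \text{True}
X \oplus V = \text{True} \oplus \text{True} = \text{False}
\lnot (X \oplus V) = \lnot \text{False} = \text{True}
\lnot (W \oplus Y) \oplus \lnot (X \oplus V) = \text{True} \oplus \text{True} = \text{False}
U \oplus (\lnot (W \oplus Y) \oplus \lnot (X \oplus V)) = \text{True} \oplus \text{False} = \text{True}
(((W \leftrightarrow (V \to (V \oplus X))) \land (((Y \to U) \leftrightarrow Y) \leftrightarrow U)) \to (W \leftrightarrow ((U \to Y) \oplus (Y \lor V)))) \to (U \oplus (\lnot (W \oplus Y) \oplus \lnot (X \oplus V))) = \text{True} \to \text{True} = \text{True}

\text{True}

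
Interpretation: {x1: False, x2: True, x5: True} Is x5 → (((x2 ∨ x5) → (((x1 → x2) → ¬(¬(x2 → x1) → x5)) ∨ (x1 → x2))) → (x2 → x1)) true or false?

False

x2 ∨ x5 = True ∨ True = True
x1 → x2 = False → True = True
x2 → x1 = True → False = False
¬(x2 → x1) = ¬False = True
¬(x2 → x1) → x5 = True → True = True
¬(¬(x2 → x1) → x5) = ¬True = False
(x1 → x2) → ¬(¬(x2 → x1) → x5) = True → False = False
x1 → x2 = False → True = True
((x1 → x2) → ¬(¬(x2 → x1) → x5)) ∨ (x1 → x2) = False ∨ True = True
(x2 ∨ x5) → (((x1 → x2) → ¬(¬(x2 → x1) → x5)) ∨ (x1 → x2)) = True → True = True
x2 → x1 = True → False = False
((x2 ∨ x5) → (((x1 → x2) → ¬(¬(x2 → x1) → x5)) ∨ (x1 → x2))) → (x2 → x1) = True → False = False
x5 → (((x2 ∨ x5) → (((x1 → x2) → ¬(¬(x2 → x1) → x5)) ∨ (x1 → x2))) → (x2 → x1)) = True → False = False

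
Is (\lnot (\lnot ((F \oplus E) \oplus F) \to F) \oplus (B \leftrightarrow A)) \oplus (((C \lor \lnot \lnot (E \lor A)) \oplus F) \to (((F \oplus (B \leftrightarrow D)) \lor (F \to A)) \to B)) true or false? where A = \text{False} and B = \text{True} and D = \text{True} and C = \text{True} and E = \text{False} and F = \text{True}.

\text{True}

F \oplus E = \text{True} \oplus \text{False} = \text{True}
(F \oplus E) \oplus F = \text{True} \oplus \text{True} = \text{False}
\lnot ((F \oplus E) \oplus F) = \lnot \text{False} = \text{True}
\lnot ((F \oplus E) \oplus F) \to F = \text{True} \to \text{True} = \text{True}
\lnot (\lnot ((F \oplus E) \oplus F) \to F) = \lnot \text{True} = \text{False}
B \leftrightarrow A = \text{True} \leftrightarrow \text{False} = \text{False}
\lnot (\lnot ((F \oplus E) \oplus F) \to F) \oplus (B \leftrightarrow A) = \text{False} \oplus \text{False} = \text{False}
E \lor A = \text{False} \lor \text{False} = \text{False}
\lnot (E \lor A) = \lnot \text{False} = \text{True}
\lnot \lnot (E \lor A) = \lnot \text{True} = \text{False}
C \lor \lnot \lnot (E \lor A) = \text{True} \lor \text{False} = \text{True}
(C \lor \lnot \lnot (E \lor A)) \oplus F = \text{True} \oplus \text{True} = \text{False}
B \leftrightarrow D = \text{True} \leftrightarrow \text{True} = \text{True}
F \oplus (B \leftrightarrow D) = \text{True} \oplus \text{True} = \text{False}
F \to A = \text{True} \to \text{False} = \text{False}
(F \oplus (B \leftrightarrow D)) \lor (F \to A) = \text{False} \lor \text{False} = \text{False}
((F \oplus (B \leftrightarrow D)) \lor (F \to A)) \to B = \text{False} \to \text{True} = \text{True}
((C \lor \lnot \lnot (E \lor A)) \oplus F) \to (((F \oplus (B \leftrightarrow D)) \lor (F \to A)) \to B) = \text{False} \to \text{True} = \text{True}
(\lnot (\lnot ((F \oplus E) \oplus F) \to F) \oplus (B \leftrightarrow A)) \oplus (((C \lor \lnot \lnot (E \lor A)) \oplus F) \to (((F \oplus (B \leftrightarrow D)) \lor (F \to A)) \to B)) = \text{False} \oplus \text{True} = \text{True}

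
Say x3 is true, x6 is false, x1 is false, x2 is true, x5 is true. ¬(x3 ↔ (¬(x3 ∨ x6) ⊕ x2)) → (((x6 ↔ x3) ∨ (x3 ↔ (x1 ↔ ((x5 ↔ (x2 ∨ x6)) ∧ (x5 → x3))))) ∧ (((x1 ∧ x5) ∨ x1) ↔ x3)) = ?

T

Substituting x3=T, x6=F, x1=F, x2=T, x5=T:
x3 ∨ x6 = T ∨ F = T
¬(x3 ∨ x6) = ¬T = F
¬(x3 ∨ x6) ⊕ x2 = F ⊕ T = T
x3 ↔ (¬(x3 ∨ x6) ⊕ x2) = T ↔ T = T
¬(x3 ↔ (¬(x3 ∨ x6) ⊕ x2)) = ¬T = F
x6 ↔ x3 = F ↔ T = F
x2 ∨ x6 = T ∨ F = T
x5 ↔ (x2 ∨ x6) = T ↔ T = T
x5 → x3 = T → T = T
(x5 ↔ (x2 ∨ x6)) ∧ (x5 → x3) = T ∧ T = T
x1 ↔ ((x5 ↔ (x2 ∨ x6)) ∧ (x5 → x3)) = F ↔ T = F
x3 ↔ (x1 ↔ ((x5 ↔ (x2 ∨ x6)) ∧ (x5 → x3))) = T ↔ F = F
(x6 ↔ x3) ∨ (x3 ↔ (x1 ↔ ((x5 ↔ (x2 ∨ x6)) ∧ (x5 → x3)))) = F ∨ F = F
x1 ∧ x5 = F ∧ T = F
(x1 ∧ x5) ∨ x1 = F ∨ F = F
((x1 ∧ x5) ∨ x1) ↔ x3 = F ↔ T = F
((x6 ↔ x3) ∨ (x3 ↔ (x1 ↔ ((x5 ↔ (x2 ∨ x6)) ∧ (x5 → x3))))) ∧ (((x1 ∧ x5) ∨ x1) ↔ x3) = F ∧ F = F
¬(x3 ↔ (¬(x3 ∨ x6) ⊕ x2)) → (((x6 ↔ x3) ∨ (x3 ↔ (x1 ↔ ((x5 ↔ (x2 ∨ x6)) ∧ (x5 → x3))))) ∧ (((x1 ∧ x5) ∨ x1) ↔ x3)) = F → F = T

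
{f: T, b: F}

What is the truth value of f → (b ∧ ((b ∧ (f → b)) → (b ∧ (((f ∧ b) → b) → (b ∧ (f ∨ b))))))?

F

Substituting f=T, b=F:
f → b = T → F = F
b ∧ (f → b) = F ∧ F = F
f ∧ b = T ∧ F = F
(f ∧ b) → b = F → F = T
f ∨ b = T ∨ F = T
b ∧ (f ∨ b) = F ∧ T = F
((f ∧ b) → b) → (b ∧ (f ∨ b)) = T → F = F
b ∧ (((f ∧ b) → b) → (b ∧ (f ∨ b))) = F ∧ F = F
(b ∧ (f → b)) → (b ∧ (((f ∧ b) → b) → (b ∧ (f ∨ b)))) = F → F = T
b ∧ ((b ∧ (f → b)) → (b ∧ (((f ∧ b) → b) → (b ∧ (f ∨ b))))) = F ∧ T = F
f → (b ∧ ((b ∧ (f → b)) → (b ∧ (((f ∧ b) → b) → (b ∧ (f ∨ b)))))) = T → F = F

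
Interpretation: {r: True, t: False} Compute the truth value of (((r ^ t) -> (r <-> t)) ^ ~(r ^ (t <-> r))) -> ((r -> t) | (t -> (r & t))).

r ^ t = True ^ False = True
r <-> t = True <-> False = False
(r ^ t) -> (r <-> t) = True -> False = False
t <-> r = False <-> True = False
r ^ (t <-> r) = True ^ False = True
~(r ^ (t <-> r)) = ~True = False
((r ^ t) -> (r <-> t)) ^ ~(r ^ (t <-> r)) = False ^ False = False
r -> t = True -> False = False
r & t = True & False = False
t -> (r & t) = False -> False = True
(r -> t) | (t -> (r & t)) = False | True = True
(((r ^ t) -> (r <-> t)) ^ ~(r ^ (t <-> r))) -> ((r -> t) | (t -> (r & t))) = False -> True = True

True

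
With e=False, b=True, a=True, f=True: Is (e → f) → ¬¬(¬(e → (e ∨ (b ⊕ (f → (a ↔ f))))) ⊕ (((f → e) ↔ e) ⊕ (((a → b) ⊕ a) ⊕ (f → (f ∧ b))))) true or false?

e → f = False → True = True
a ↔ f = True ↔ True = True
f → (a ↔ f) = True → True = True
b ⊕ (f → (a ↔ f)) = True ⊕ True = False
e ∨ (b ⊕ (f → (a ↔ f))) = False ∨ False = False
e → (e ∨ (b ⊕ (f → (a ↔ f)))) = False → False = True
¬(e → (e ∨ (b ⊕ (f → (a ↔ f))))) = ¬True = False
f → e = True → False = False
(f → e) ↔ e = False ↔ False = True
a → b = True → True = True
(a → b) ⊕ a = True ⊕ True = False
f ∧ b = True ∧ True = True
f → (f ∧ b) = True → True = True
((a → b) ⊕ a) ⊕ (f → (f ∧ b)) = False ⊕ True = True
((f → e) ↔ e) ⊕ (((a → b) ⊕ a) ⊕ (f → (f ∧ b))) = True ⊕ True = False
¬(e → (e ∨ (b ⊕ (f → (a ↔ f))))) ⊕ (((f → e) ↔ e) ⊕ (((a → b) ⊕ a) ⊕ (f → (f ∧ b)))) = False ⊕ False = False
¬(¬(e → (e ∨ (b ⊕ (f → (a ↔ f))))) ⊕ (((f → e) ↔ e) ⊕ (((a → b) ⊕ a) ⊕ (f → (f ∧ b))))) = ¬False = True
¬¬(¬(e → (e ∨ (b ⊕ (f → (a ↔ f))))) ⊕ (((f → e) ↔ e) ⊕ (((a → b) ⊕ a) ⊕ (f → (f ∧ b))))) = ¬True = False
(e → f) → ¬¬(¬(e → (e ∨ (b ⊕ (f → (a ↔ f))))) ⊕ (((f → e) ↔ e) ⊕ (((a → b) ⊕ a) ⊕ (f → (f ∧ b))))) = True → False = False

False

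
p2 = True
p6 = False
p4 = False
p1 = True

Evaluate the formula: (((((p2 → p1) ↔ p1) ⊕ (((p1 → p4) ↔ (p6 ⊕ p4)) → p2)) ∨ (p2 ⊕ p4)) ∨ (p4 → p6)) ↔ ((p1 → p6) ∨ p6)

False

p2 → p1 = True → True = True
(p2 → p1) ↔ p1 = True ↔ True = True
p1 → p4 = True → False = False
p6 ⊕ p4 = False ⊕ False = False
(p1 → p4) ↔ (p6 ⊕ p4) = False ↔ False = True
((p1 → p4) ↔ (p6 ⊕ p4)) → p2 = True → True = True
((p2 → p1) ↔ p1) ⊕ (((p1 → p4) ↔ (p6 ⊕ p4)) → p2) = True ⊕ True = False
p2 ⊕ p4 = True ⊕ False = True
(((p2 → p1) ↔ p1) ⊕ (((p1 → p4) ↔ (p6 ⊕ p4)) → p2)) ∨ (p2 ⊕ p4) = False ∨ True = True
p4 → p6 = False → False = True
((((p2 → p1) ↔ p1) ⊕ (((p1 → p4) ↔ (p6 ⊕ p4)) → p2)) ∨ (p2 ⊕ p4)) ∨ (p4 → p6) = True ∨ True = True
p1 → p6 = True → False = False
(p1 → p6) ∨ p6 = False ∨ False = False
(((((p2 → p1) ↔ p1) ⊕ (((p1 → p4) ↔ (p6 ⊕ p4)) → p2)) ∨ (p2 ⊕ p4)) ∨ (p4 → p6)) ↔ ((p1 → p6) ∨ p6) = True ↔ False = False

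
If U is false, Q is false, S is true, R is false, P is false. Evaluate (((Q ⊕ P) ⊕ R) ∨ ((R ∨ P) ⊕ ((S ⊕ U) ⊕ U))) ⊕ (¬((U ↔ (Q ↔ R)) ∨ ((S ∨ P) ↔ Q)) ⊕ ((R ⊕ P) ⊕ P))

False

Q ⊕ P = False ⊕ False = False
(Q ⊕ P) ⊕ R = False ⊕ False = False
R ∨ P = False ∨ False = False
S ⊕ U = True ⊕ False = True
(S ⊕ U) ⊕ U = True ⊕ False = True
(R ∨ P) ⊕ ((S ⊕ U) ⊕ U) = False ⊕ True = True
((Q ⊕ P) ⊕ R) ∨ ((R ∨ P) ⊕ ((S ⊕ U) ⊕ U)) = False ∨ True = True
Q ↔ R = False ↔ False = True
U ↔ (Q ↔ R) = False ↔ True = False
S ∨ P = True ∨ False = True
(S ∨ P) ↔ Q = True ↔ False = False
(U ↔ (Q ↔ R)) ∨ ((S ∨ P) ↔ Q) = False ∨ False = False
¬((U ↔ (Q ↔ R)) ∨ ((S ∨ P) ↔ Q)) = ¬False = True
R ⊕ P = False ⊕ False = False
(R ⊕ P) ⊕ P = False ⊕ False = False
¬((U ↔ (Q ↔ R)) ∨ ((S ∨ P) ↔ Q)) ⊕ ((R ⊕ P) ⊕ P) = True ⊕ False = True
(((Q ⊕ P) ⊕ R) ∨ ((R ∨ P) ⊕ ((S ⊕ U) ⊕ U))) ⊕ (¬((U ↔ (Q ↔ R)) ∨ ((S ∨ P) ↔ Q)) ⊕ ((R ⊕ P) ⊕ P)) = True ⊕ True = False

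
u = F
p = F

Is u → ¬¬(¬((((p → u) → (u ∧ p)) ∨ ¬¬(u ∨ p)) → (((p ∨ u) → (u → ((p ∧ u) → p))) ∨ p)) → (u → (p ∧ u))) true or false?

p → u = F → F = T
u ∧ p = F ∧ F = F
(p → u) → (u ∧ p) = T → F = F
u ∨ p = F ∨ F = F
¬(u ∨ p) = ¬F = T
¬¬(u ∨ p) = ¬T = F
((p → u) → (u ∧ p)) ∨ ¬¬(u ∨ p) = F ∨ F = F
p ∨ u = F ∨ F = F
p ∧ u = F ∧ F = F
(p ∧ u) → p = F → F = T
u → ((p ∧ u) → p) = F → T = T
(p ∨ u) → (u → ((p ∧ u) → p)) = F → T = T
((p ∨ u) → (u → ((p ∧ u) → p))) ∨ p = T ∨ F = T
(((p → u) → (u ∧ p)) ∨ ¬¬(u ∨ p)) → (((p ∨ u) → (u → ((p ∧ u) → p))) ∨ p) = F → T = T
¬((((p → u) → (u ∧ p)) ∨ ¬¬(u ∨ p)) → (((p ∨ u) → (u → ((p ∧ u) → p))) ∨ p)) = ¬T = F
p ∧ u = F ∧ F = F
u → (p ∧ u) = F → F = T
¬((((p → u) → (u ∧ p)) ∨ ¬¬(u ∨ p)) → (((p ∨ u) → (u → ((p ∧ u) → p))) ∨ p)) → (u → (p ∧ u)) = F → T = T
¬(¬((((p → u) → (u ∧ p)) ∨ ¬¬(u ∨ p)) → (((p ∨ u) → (u → ((p ∧ u) → p))) ∨ p)) → (u → (p ∧ u))) = ¬T = F
¬¬(¬((((p → u) → (u ∧ p)) ∨ ¬¬(u ∨ p)) → (((p ∨ u) → (u → ((p ∧ u) → p))) ∨ p)) → (u → (p ∧ u))) = ¬F = T
u → ¬¬(¬((((p → u) → (u ∧ p)) ∨ ¬¬(u ∨ p)) → (((p ∨ u) → (u → ((p ∧ u) → p))) ∨ p)) → (u → (p ∧ u))) = F → T = T

T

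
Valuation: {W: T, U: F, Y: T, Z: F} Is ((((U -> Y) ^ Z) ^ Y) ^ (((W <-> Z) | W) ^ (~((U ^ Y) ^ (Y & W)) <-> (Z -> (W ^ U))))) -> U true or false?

T

U -> Y = F -> T = T
(U -> Y) ^ Z = T ^ F = T
((U -> Y) ^ Z) ^ Y = T ^ T = F
W <-> Z = T <-> F = F
(W <-> Z) | W = F | T = T
U ^ Y = F ^ T = T
Y & W = T & T = T
(U ^ Y) ^ (Y & W) = T ^ T = F
~((U ^ Y) ^ (Y & W)) = ~F = T
W ^ U = T ^ F = T
Z -> (W ^ U) = F -> T = T
~((U ^ Y) ^ (Y & W)) <-> (Z -> (W ^ U)) = T <-> T = T
((W <-> Z) | W) ^ (~((U ^ Y) ^ (Y & W)) <-> (Z -> (W ^ U))) = T ^ T = F
(((U -> Y) ^ Z) ^ Y) ^ (((W <-> Z) | W) ^ (~((U ^ Y) ^ (Y & W)) <-> (Z -> (W ^ U)))) = F ^ F = F
((((U -> Y) ^ Z) ^ Y) ^ (((W <-> Z) | W) ^ (~((U ^ Y) ^ (Y & W)) <-> (Z -> (W ^ U))))) -> U = F -> F = T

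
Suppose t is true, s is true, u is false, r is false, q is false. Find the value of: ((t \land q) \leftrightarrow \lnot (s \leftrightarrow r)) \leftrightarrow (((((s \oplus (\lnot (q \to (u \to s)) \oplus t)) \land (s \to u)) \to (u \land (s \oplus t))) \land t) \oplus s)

\text{True}

t \land q = \text{True} \land \text{False} = \text{False}
s \leftrightarrow r = \text{True} \leftrightarrow \text{False} = \text{False}
\lnot (s \leftrightarrow r) = \lnot \text{False} = \text{True}
(t \land q) \leftrightarrow \lnot (s \leftrightarrow r) = \text{False} \leftrightarrow \text{True} = \text{False}
u \to s = \text{False} \to \text{True} = \text{True}
q \to (u \to s) = \text{False} \to \text{True} = \text{True}
\lnot (q \to (u \to s)) = \lnot \text{True} = \text{False}
\lnot (q \to (u \to s)) \oplus t = \text{False} \oplus \text{True} = \text{True}
s \oplus (\lnot (q \to (u \to s)) \oplus t) = \text{True} \oplus \text{True} = \text{False}
s \to u = \text{True} \to \text{False} = \text{False}
(s \oplus (\lnot (q \to (u \to s)) \oplus t)) \land (s \to u) = \text{False} \land \text{False} = \text{False}
s \oplus t = \text{True} \oplus \text{True} = \text{False}
u \land (s \oplus t) = \text{False} \land \text{False} = \text{False}
((s \oplus (\lnot (q \to (u \to s)) \oplus t)) \land (s \to u)) \to (u \land (s \oplus t)) = \text{False} \to \text{False} = \text{True}
(((s \oplus (\lnot (q \to (u \to s)) \oplus t)) \land (s \to u)) \to (u \land (s \oplus t))) \land t = \text{True} \land \text{True} = \text{True}
((((s \oplus (\lnot (q \to (u \to s)) \oplus t)) \land (s \to u)) \to (u \land (s \oplus t))) \land t) \oplus s = \text{True} \oplus \text{True} = \text{False}
((t \land q) \leftrightarrow \lnot (s \leftrightarrow r)) \leftrightarrow (((((s \oplus (\lnot (q \to (u \to s)) \oplus t)) \land (s \to u)) \to (u \land (s \oplus t))) \land t) \oplus s) = \text{False} \leftrightarrow \text{False} = \text{True}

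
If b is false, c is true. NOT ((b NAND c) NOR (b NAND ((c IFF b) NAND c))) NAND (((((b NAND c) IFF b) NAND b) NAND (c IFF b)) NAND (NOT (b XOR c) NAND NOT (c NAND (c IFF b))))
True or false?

true

b NAND c = false NAND true = true
c IFF b = true IFF false = false
(c IFF b) NAND c = false NAND true = true
b NAND ((c IFF b) NAND c) = false NAND true = true
(b NAND c) NOR (b NAND ((c IFF b) NAND c)) = true NOR true = false
NOT ((b NAND c) NOR (b NAND ((c IFF b) NAND c))) = NOT false = true
b NAND c = false NAND true = true
(b NAND c) IFF b = true IFF false = false
((b NAND c) IFF b) NAND b = false NAND false = true
c IFF b = true IFF false = false
(((b NAND c) IFF b) NAND b) NAND (c IFF b) = true NAND false = true
b XOR c = false XOR true = true
NOT (b XOR c) = NOT true = false
c IFF b = true IFF false = false
c NAND (c IFF b) = true NAND false = true
NOT (c NAND (c IFF b)) = NOT true = false
NOT (b XOR c) NAND NOT (c NAND (c IFF b)) = false NAND false = true
((((b NAND c) IFF b) NAND b) NAND (c IFF b)) NAND (NOT (b XOR c) NAND NOT (c NAND (c IFF b))) = true NAND true = false
NOT ((b NAND c) NOR (b NAND ((c IFF b) NAND c))) NAND (((((b NAND c) IFF b) NAND b) NAND (c IFF b)) NAND (NOT (b XOR c) NAND NOT (c NAND (c IFF b)))) = true NAND false = true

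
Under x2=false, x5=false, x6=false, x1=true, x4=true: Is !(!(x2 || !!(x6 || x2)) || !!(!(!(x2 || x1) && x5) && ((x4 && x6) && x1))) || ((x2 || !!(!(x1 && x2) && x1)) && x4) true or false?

true

Substituting x2=false, x5=false, x6=false, x1=true, x4=true:
x6 || x2 = false || false = false
!(x6 || x2) = !false = true
!!(x6 || x2) = !true = false
x2 || !!(x6 || x2) = false || false = false
!(x2 || !!(x6 || x2)) = !false = true
x2 || x1 = false || true = true
!(x2 || x1) = !true = false
!(x2 || x1) && x5 = false && false = false
!(!(x2 || x1) && x5) = !false = true
x4 && x6 = true && false = false
(x4 && x6) && x1 = false && true = false
!(!(x2 || x1) && x5) && ((x4 && x6) && x1) = true && false = false
!(!(!(x2 || x1) && x5) && ((x4 && x6) && x1)) = !false = true
!!(!(!(x2 || x1) && x5) && ((x4 && x6) && x1)) = !true = false
!(x2 || !!(x6 || x2)) || !!(!(!(x2 || x1) && x5) && ((x4 && x6) && x1)) = true || false = true
!(!(x2 || !!(x6 || x2)) || !!(!(!(x2 || x1) && x5) && ((x4 && x6) && x1))) = !true = false
x1 && x2 = true && false = false
!(x1 && x2) = !false = true
!(x1 && x2) && x1 = true && true = true
!(!(x1 && x2) && x1) = !true = false
!!(!(x1 && x2) && x1) = !false = true
x2 || !!(!(x1 && x2) && x1) = false || true = true
(x2 || !!(!(x1 && x2) && x1)) && x4 = true && true = true
!(!(x2 || !!(x6 || x2)) || !!(!(!(x2 || x1) && x5) && ((x4 && x6) && x1))) || ((x2 || !!(!(x1 && x2) && x1)) && x4) = false || true = true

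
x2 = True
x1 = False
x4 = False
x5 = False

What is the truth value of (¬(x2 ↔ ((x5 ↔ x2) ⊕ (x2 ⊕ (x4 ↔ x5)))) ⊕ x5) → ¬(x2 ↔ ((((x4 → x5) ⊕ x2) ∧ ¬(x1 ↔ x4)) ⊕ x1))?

True

x5 ↔ x2 = False ↔ True = False
x4 ↔ x5 = False ↔ False = True
x2 ⊕ (x4 ↔ x5) = True ⊕ True = False
(x5 ↔ x2) ⊕ (x2 ⊕ (x4 ↔ x5)) = False ⊕ False = False
x2 ↔ ((x5 ↔ x2) ⊕ (x2 ⊕ (x4 ↔ x5))) = True ↔ False = False
¬(x2 ↔ ((x5 ↔ x2) ⊕ (x2 ⊕ (x4 ↔ x5)))) = ¬False = True
¬(x2 ↔ ((x5 ↔ x2) ⊕ (x2 ⊕ (x4 ↔ x5)))) ⊕ x5 = True ⊕ False = True
x4 → x5 = False → False = True
(x4 → x5) ⊕ x2 = True ⊕ True = False
x1 ↔ x4 = False ↔ False = True
¬(x1 ↔ x4) = ¬True = False
((x4 → x5) ⊕ x2) ∧ ¬(x1 ↔ x4) = False ∧ False = False
(((x4 → x5) ⊕ x2) ∧ ¬(x1 ↔ x4)) ⊕ x1 = False ⊕ False = False
x2 ↔ ((((x4 → x5) ⊕ x2) ∧ ¬(x1 ↔ x4)) ⊕ x1) = True ↔ False = False
¬(x2 ↔ ((((x4 → x5) ⊕ x2) ∧ ¬(x1 ↔ x4)) ⊕ x1)) = ¬False = True
(¬(x2 ↔ ((x5 ↔ x2) ⊕ (x2 ⊕ (x4 ↔ x5)))) ⊕ x5) → ¬(x2 ↔ ((((x4 → x5) ⊕ x2) ∧ ¬(x1 ↔ x4)) ⊕ x1)) = True → True = True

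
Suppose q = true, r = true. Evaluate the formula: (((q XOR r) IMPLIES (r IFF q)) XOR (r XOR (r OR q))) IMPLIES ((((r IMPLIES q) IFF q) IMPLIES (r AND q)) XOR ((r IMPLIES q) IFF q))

false

q XOR r = true XOR true = false
r IFF q = true IFF true = true
(q XOR r) IMPLIES (r IFF q) = false IMPLIES true = true
r OR q = true OR true = true
r XOR (r OR q) = true XOR true = false
((q XOR r) IMPLIES (r IFF q)) XOR (r XOR (r OR q)) = true XOR false = true
r IMPLIES q = true IMPLIES true = true
(r IMPLIES q) IFF q = true IFF true = true
r AND q = true AND true = true
((r IMPLIES q) IFF q) IMPLIES (r AND q) = true IMPLIES true = true
r IMPLIES q = true IMPLIES true = true
(r IMPLIES q) IFF q = true IFF true = true
(((r IMPLIES q) IFF q) IMPLIES (r AND q)) XOR ((r IMPLIES q) IFF q) = true XOR true = false
(((q XOR r) IMPLIES (r IFF q)) XOR (r XOR (r OR q))) IMPLIES ((((r IMPLIES q) IFF q) IMPLIES (r AND q)) XOR ((r IMPLIES q) IFF q)) = true IMPLIES false = false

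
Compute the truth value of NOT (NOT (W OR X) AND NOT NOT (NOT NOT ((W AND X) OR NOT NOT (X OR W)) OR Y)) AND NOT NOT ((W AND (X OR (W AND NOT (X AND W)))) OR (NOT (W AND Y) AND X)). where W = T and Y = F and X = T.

T

Substituting W=T, Y=F, X=T:
W OR X = T OR T = T
NOT (W OR X) = NOT T = F
W AND X = T AND T = T
X OR W = T OR T = T
NOT (X OR W) = NOT T = F
NOT NOT (X OR W) = NOT F = T
(W AND X) OR NOT NOT (X OR W) = T OR T = T
NOT ((W AND X) OR NOT NOT (X OR W)) = NOT T = F
NOT NOT ((W AND X) OR NOT NOT (X OR W)) = NOT F = T
NOT NOT ((W AND X) OR NOT NOT (X OR W)) OR Y = T OR F = T
NOT (NOT NOT ((W AND X) OR NOT NOT (X OR W)) OR Y) = NOT T = F
NOT NOT (NOT NOT ((W AND X) OR NOT NOT (X OR W)) OR Y) = NOT F = T
NOT (W OR X) AND NOT NOT (NOT NOT ((W AND X) OR NOT NOT (X OR W)) OR Y) = F AND T = F
NOT (NOT (W OR X) AND NOT NOT (NOT NOT ((W AND X) OR NOT NOT (X OR W)) OR Y)) = NOT F = T
X AND W = T AND T = T
NOT (X AND W) = NOT T = F
W AND NOT (X AND W) = T AND F = F
X OR (W AND NOT (X AND W)) = T OR F = T
W AND (X OR (W AND NOT (X AND W))) = T AND T = T
W AND Y = T AND F = F
NOT (W AND Y) = NOT F = T
NOT (W AND Y) AND X = T AND T = T
(W AND (X OR (W AND NOT (X AND W)))) OR (NOT (W AND Y) AND X) = T OR T = T
NOT ((W AND (X OR (W AND NOT (X AND W)))) OR (NOT (W AND Y) AND X)) = NOT T = F
NOT NOT ((W AND (X OR (W AND NOT (X AND W)))) OR (NOT (W AND Y) AND X)) = NOT F = T
NOT (NOT (W OR X) AND NOT NOT (NOT NOT ((W AND X) OR NOT NOT (X OR W)) OR Y)) AND NOT NOT ((W AND (X OR (W AND NOT (X AND W)))) OR (NOT (W AND Y) AND X)) = T AND T = T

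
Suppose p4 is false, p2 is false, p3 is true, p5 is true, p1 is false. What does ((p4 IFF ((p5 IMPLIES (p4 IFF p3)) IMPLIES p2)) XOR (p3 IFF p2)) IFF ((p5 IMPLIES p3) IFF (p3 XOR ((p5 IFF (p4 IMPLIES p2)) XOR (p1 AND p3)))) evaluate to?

T

p4 IFF p3 = F IFF T = F
p5 IMPLIES (p4 IFF p3) = T IMPLIES F = F
(p5 IMPLIES (p4 IFF p3)) IMPLIES p2 = F IMPLIES F = T
p4 IFF ((p5 IMPLIES (p4 IFF p3)) IMPLIES p2) = F IFF T = F
p3 IFF p2 = T IFF F = F
(p4 IFF ((p5 IMPLIES (p4 IFF p3)) IMPLIES p2)) XOR (p3 IFF p2) = F XOR F = F
p5 IMPLIES p3 = T IMPLIES T = T
p4 IMPLIES p2 = F IMPLIES F = T
p5 IFF (p4 IMPLIES p2) = T IFF T = T
p1 AND p3 = F AND T = F
(p5 IFF (p4 IMPLIES p2)) XOR (p1 AND p3) = T XOR F = T
p3 XOR ((p5 IFF (p4 IMPLIES p2)) XOR (p1 AND p3)) = T XOR T = F
(p5 IMPLIES p3) IFF (p3 XOR ((p5 IFF (p4 IMPLIES p2)) XOR (p1 AND p3))) = T IFF F = F
((p4 IFF ((p5 IMPLIES (p4 IFF p3)) IMPLIES p2)) XOR (p3 IFF p2)) IFF ((p5 IMPLIES p3) IFF (p3 XOR ((p5 IFF (p4 IMPLIES p2)) XOR (p1 AND p3)))) = F IFF F = T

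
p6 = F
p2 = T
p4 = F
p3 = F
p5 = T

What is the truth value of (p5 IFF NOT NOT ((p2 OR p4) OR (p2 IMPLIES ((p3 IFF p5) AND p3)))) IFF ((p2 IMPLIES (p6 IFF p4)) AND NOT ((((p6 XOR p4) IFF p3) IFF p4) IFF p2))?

T

p2 OR p4 = T OR F = T
p3 IFF p5 = F IFF T = F
(p3 IFF p5) AND p3 = F AND F = F
p2 IMPLIES ((p3 IFF p5) AND p3) = T IMPLIES F = F
(p2 OR p4) OR (p2 IMPLIES ((p3 IFF p5) AND p3)) = T OR F = T
NOT ((p2 OR p4) OR (p2 IMPLIES ((p3 IFF p5) AND p3))) = NOT T = F
NOT NOT ((p2 OR p4) OR (p2 IMPLIES ((p3 IFF p5) AND p3))) = NOT F = T
p5 IFF NOT NOT ((p2 OR p4) OR (p2 IMPLIES ((p3 IFF p5) AND p3))) = T IFF T = T
p6 IFF p4 = F IFF F = T
p2 IMPLIES (p6 IFF p4) = T IMPLIES T = T
p6 XOR p4 = F XOR F = F
(p6 XOR p4) IFF p3 = F IFF F = T
((p6 XOR p4) IFF p3) IFF p4 = T IFF F = F
(((p6 XOR p4) IFF p3) IFF p4) IFF p2 = F IFF T = F
NOT ((((p6 XOR p4) IFF p3) IFF p4) IFF p2) = NOT F = T
(p2 IMPLIES (p6 IFF p4)) AND NOT ((((p6 XOR p4) IFF p3) IFF p4) IFF p2) = T AND T = T
(p5 IFF NOT NOT ((p2 OR p4) OR (p2 IMPLIES ((p3 IFF p5) AND p3)))) IFF ((p2 IMPLIES (p6 IFF p4)) AND NOT ((((p6 XOR p4) IFF p3) IFF p4) IFF p2)) = T IFF T = T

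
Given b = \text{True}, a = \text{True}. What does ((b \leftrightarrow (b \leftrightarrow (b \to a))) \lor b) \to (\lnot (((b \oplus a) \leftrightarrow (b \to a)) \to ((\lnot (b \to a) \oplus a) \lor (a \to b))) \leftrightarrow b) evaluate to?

Substituting b=\text{True}, a=\text{True}:
b \to a = \text{True} \to \text{True} = \text{True}
b \leftrightarrow (b \to a) = \text{True} \leftrightarrow \text{True} = \text{True}
b \leftrightarrow (b \leftrightarrow (b \to a)) = \text{True} \leftrightarrow \text{True} = \text{True}
(b \leftrightarrow (b \leftrightarrow (b \to a))) \lor b = \text{True} \lor \text{True} = \text{True}
b \oplus a = \text{True} \oplus \text{True} = \text{False}
b \to a = \text{True} \to \text{True} = \text{True}
(b \oplus a) \leftrightarrow (b \to a) = \text{False} \leftrightarrow \text{True} = \text{False}
b \to a = \text{True} \to \text{True} = \text{True}
\lnot (b \to a) = \lnot \text{True} = \text{False}
\lnot (b \to a) \oplus a = \text{False} \oplus \text{True} = \text{True}
a \to b = \text{True} \to \text{True} = \text{True}
(\lnot (b \to a) \oplus a) \lor (a \to b) = \text{True} \lor \text{True} = \text{True}
((b \oplus a) \leftrightarrow (b \to a)) \to ((\lnot (b \to a) \oplus a) \lor (a \to b)) = \text{False} \to \text{True} = \text{True}
\lnot (((b \oplus a) \leftrightarrow (b \to a)) \to ((\lnot (b \to a) \oplus a) \lor (a \to b))) = \lnot \text{True} = \text{False}
\lnot (((b \oplus a) \leftrightarrow (b \to a)) \to ((\lnot (b \to a) \oplus a) \lor (a \to b))) \leftrightarrow b = \text{False} \leftrightarrow \text{True} = \text{False}
((b \leftrightarrow (b \leftrightarrow (b \to a))) \lor b) \to (\lnot (((b \oplus a) \leftrightarrow (b \to a)) \to ((\lnot (b \to a) \oplus a) \lor (a \to b))) \leftrightarrow b) = \text{True} \to \text{False} = \text{False}

\text{False}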